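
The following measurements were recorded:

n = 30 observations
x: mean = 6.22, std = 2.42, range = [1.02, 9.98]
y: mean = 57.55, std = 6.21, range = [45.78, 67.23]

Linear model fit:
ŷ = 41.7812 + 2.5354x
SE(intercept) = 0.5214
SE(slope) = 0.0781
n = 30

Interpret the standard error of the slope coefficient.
SE(β̂₁) = 0.0781 is the estimated standard deviation of the slope estimate across repeated samples; relative to β̂₁ = 2.5354 that is 3.1%, a precise estimate.

SE(β̂₁) = 0.0781 says: if we drew many samples of n = 30 from the same population and refit each time, the fitted slopes would scatter with a standard deviation of roughly 0.0781 around the true β₁.

Relative precision:
- SE / |β̂₁| = 0.0781 / 2.5354 = 3.1%
- Rule of thumb (under 20%: precise; 20% to under 50%: moderately precise; 50% or more: imprecise) → precise

Link to interval estimation: a confidence interval for β₁ is β̂₁ ± t* × 0.0781, so SE sets the half-width per unit of t*.

What drives SE(β̂₁): larger n (here n = 30) → smaller SE; wider spread of x values → smaller SE; more residual scatter → larger SE.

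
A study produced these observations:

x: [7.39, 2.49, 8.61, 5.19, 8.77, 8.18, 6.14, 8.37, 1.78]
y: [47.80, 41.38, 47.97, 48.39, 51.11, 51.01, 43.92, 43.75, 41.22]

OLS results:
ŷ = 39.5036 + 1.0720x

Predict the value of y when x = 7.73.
ŷ = 47.7902

Plug x = 7.73 into the fitted line:

ŷ = 39.5036 + 1.0720 × 7.73
ŷ = 39.5036 + 8.2866
ŷ = 47.7902

This is a point prediction; actual observations scatter around it by roughly the residual standard deviation.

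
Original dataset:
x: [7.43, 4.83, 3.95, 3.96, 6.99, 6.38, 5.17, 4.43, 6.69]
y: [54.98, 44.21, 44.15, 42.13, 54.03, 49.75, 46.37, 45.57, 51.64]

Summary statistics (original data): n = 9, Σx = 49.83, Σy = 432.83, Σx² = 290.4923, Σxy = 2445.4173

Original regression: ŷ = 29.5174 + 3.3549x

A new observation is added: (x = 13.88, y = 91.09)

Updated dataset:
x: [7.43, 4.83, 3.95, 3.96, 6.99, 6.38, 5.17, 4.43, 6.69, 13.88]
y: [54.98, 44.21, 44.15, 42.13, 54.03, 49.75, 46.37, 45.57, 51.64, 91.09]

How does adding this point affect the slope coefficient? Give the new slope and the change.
New slope β₁ = 4.8136 versus 3.3549 before: a change of +1.4587 (+43.5%).

x = 13.88 lies well outside the original x-range [3.95, 7.43] (x̄ ≈ 5.54), so this observation has high leverage and can move the slope substantially.

Step 1: Update the sums with the new point (n goes from 9 to 10)
Σx  = 49.83 + 13.88 = 63.71
Σy  = 432.83 + 91.09 = 523.92
Σx² = 290.4923 + 13.88² = 290.4923 + 192.6544 = 483.1467
Σxy = 2445.4173 + 13.88×91.09 = 2445.4173 + 1264.3292 = 3709.7465

Step 2: Recompute the slope with b₁ = (nΣxy − ΣxΣy) / (nΣx² − (Σx)²)
Numerator   = 10×3709.7465 − 63.71×523.92 = 37097.4650 − 33378.9432 = 3718.5218
Denominator = 10×483.1467 − 63.71² = 4831.4670 − 4058.9641 = 772.5029
b₁(new) = 3718.5218 / 772.5029 = 4.8136

(Same formula on the original sums: (9×2445.4173 − 49.83×432.83) / (9×290.4923 − 49.83²) = 440.8368 / 131.4018 = 3.3549, matching the given fit.)

Step 3: Change in slope
Δβ₁ = 4.8136 − 3.3549 = +1.4587
Relative change = +1.4587 / 3.3549 × 100% = +43.5%
→ the slope increases when the point is added.

A high-leverage point only changes the slope if it is off the original line; here y = 91.09 is above the original trend, so the slope increases.
In practice: check such a point for data-entry or measurement error; refit with and without it and report both if conclusions differ.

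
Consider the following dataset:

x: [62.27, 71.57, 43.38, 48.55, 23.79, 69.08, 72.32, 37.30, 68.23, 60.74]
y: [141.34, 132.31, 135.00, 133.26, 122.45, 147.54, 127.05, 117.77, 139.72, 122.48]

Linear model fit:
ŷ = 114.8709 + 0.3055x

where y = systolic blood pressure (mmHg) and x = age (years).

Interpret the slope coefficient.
An increase of one year in age is associated with a 0.3055 mmHg increase in predicted blood pressure.

The slope β₁ = 0.3055 gives the rate at which the fitted blood pressure changes with age.

Interpretation:
- Age up by 1 year → predicted blood pressure increases by 0.3055 mmHg
- This is a linear approximation: the same per-unit change is assumed across the whole observed x range

(β₀ = 114.8709 is the fitted value at x = 0 and is not part of the slope interpretation.)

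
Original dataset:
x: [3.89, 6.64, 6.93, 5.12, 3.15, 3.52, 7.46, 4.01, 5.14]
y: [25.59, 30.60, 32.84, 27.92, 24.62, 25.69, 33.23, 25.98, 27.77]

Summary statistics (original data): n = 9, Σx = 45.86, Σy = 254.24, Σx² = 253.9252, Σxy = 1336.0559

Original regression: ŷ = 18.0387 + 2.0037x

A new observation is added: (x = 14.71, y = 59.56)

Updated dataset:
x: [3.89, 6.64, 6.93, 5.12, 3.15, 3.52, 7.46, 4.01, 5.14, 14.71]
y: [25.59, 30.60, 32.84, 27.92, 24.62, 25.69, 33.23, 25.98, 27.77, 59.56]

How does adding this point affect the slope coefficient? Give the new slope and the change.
The slope changes from 2.0037 to 3.0115 (change of +1.0078, or +50.3%).

The new point has HIGH LEVERAGE: x = 14.71 is far from the original mean x̄ = 45.86/9 ≈ 5.10 (original range [3.15, 7.46]).

Step 1: Update the sums with the new point (n goes from 9 to 10)
Σx  = 45.86 + 14.71 = 60.57
Σy  = 254.24 + 59.56 = 313.80
Σx² = 253.9252 + 14.71² = 253.9252 + 216.3841 = 470.3093
Σxy = 1336.0559 + 14.71×59.56 = 1336.0559 + 876.1276 = 2212.1835

Step 2: Recompute the slope with b₁ = (nΣxy − ΣxΣy) / (nΣx² − (Σx)²)
Numerator   = 10×2212.1835 − 60.57×313.80 = 22121.8350 − 19006.8660 = 3114.9690
Denominator = 10×470.3093 − 60.57² = 4703.0930 − 3668.7249 = 1034.3681
b₁(new) = 3114.9690 / 1034.3681 = 3.0115

(Same formula on the original sums: (9×1336.0559 − 45.86×254.24) / (9×253.9252 − 45.86²) = 365.0567 / 182.1872 = 2.0037, matching the given fit.)

Step 3: Change in slope
Δβ₁ = 3.0115 − 2.0037 = +1.0078
Relative change = +1.0078 / 2.0037 × 100% = +50.3%
→ the slope increases when the point is added.

Because the point sits above the extension of the original line at a high-leverage x, it tilts the fit up.
In practice: refit with and without it and report both if conclusions differ; check such a point for data-entry or measurement error.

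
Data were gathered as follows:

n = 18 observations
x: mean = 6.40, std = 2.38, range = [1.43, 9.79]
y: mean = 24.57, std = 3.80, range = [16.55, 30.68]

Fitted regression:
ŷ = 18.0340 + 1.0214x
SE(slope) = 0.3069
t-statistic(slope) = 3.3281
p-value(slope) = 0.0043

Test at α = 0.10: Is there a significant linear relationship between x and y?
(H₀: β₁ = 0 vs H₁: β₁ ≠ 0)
Reject H₀: p-value = 0.0043 < α = 0.10. The linear relationship is significant at the 10% level.

Hypothesis test for the slope coefficient:

H₀: β₁ = 0 (no linear relationship)
H₁: β₁ ≠ 0 (linear relationship exists)

Test statistic: t = β̂₁ / SE(β̂₁) = 1.0214 / 0.3069 = 3.3281

The p-value (0.0043) is the probability, under H₀, of a t-statistic at least as extreme as |t| = 3.3281 (two-sided, df = n − 2 = 16).

Decision rule: reject H₀ if p-value < α.
p-value = 0.0043 < α = 0.10 → reject H₀.

At α = 0.10 the data do provide convincing evidence of a nonzero slope.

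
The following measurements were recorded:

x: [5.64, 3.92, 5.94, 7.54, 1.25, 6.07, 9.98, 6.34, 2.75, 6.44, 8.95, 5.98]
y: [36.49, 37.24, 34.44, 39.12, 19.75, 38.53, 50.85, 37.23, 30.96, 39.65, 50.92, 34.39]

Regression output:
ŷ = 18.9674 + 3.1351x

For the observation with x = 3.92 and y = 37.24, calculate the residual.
Residual = 5.9830

The residual is the difference between the actual value and the predicted value:

Residual = y - ŷ

Step 1: Calculate predicted value
ŷ = 18.9674 + 3.1351 × 3.92
ŷ = 31.2570

Step 2: Calculate residual
Residual = 37.24 - 31.2570
Residual = 5.9830

The residual is positive, so the observed y = 37.24 sits above the regression line (the line underestimates it by 5.9830).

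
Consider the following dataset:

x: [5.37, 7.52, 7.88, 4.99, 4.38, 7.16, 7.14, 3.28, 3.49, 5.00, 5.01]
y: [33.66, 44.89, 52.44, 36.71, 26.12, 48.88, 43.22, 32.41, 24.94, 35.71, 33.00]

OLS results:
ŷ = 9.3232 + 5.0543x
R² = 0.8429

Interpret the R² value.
The model explains 84.29% of the variance in y (R² = 0.8429), leaving 15.71% unexplained; the fit is strong.

R² = 1 − SS_res/SS_tot compares the residual scatter to the total scatter of y about its mean.

Here R² = 0.8429:
- Explained: 84.29% of the variation in y
- Unexplained (residual): 100% − 84.29% = 15.71%
- Rule of thumb (below 0.3 weak; 0.3 to below 0.7 moderate; 0.7 and above strong) → strong

Note: R² says nothing about causation, and a high R² does not by itself mean the linear form is appropriate — check the residuals.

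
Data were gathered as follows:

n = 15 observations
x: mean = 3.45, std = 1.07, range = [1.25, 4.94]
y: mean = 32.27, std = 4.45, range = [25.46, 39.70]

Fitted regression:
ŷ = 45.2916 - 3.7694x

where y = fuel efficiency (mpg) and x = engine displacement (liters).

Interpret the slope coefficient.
For each additional liter of engine displacement, predicted fuel efficiency decreases by approximately 3.7694 mpg.

The slope coefficient β₁ = -3.7694 represents the marginal effect of engine displacement on fuel efficiency.

Interpretation:
- Engine displacement up by 1 liter → predicted fuel efficiency decreases by 3.7694 mpg
- This is a linear approximation: the same per-unit change is assumed across the whole observed x range

The intercept β₀ = 45.2916 is the predicted fuel efficiency when engine displacement = 0; since the smallest observed x is 1.25, this is an extrapolation and mainly anchors the line.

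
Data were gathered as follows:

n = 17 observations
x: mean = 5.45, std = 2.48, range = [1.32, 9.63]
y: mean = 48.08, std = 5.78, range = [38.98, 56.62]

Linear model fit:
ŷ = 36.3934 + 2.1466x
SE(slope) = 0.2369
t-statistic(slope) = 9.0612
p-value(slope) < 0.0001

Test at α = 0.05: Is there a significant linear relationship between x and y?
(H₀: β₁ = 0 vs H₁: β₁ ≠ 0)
p-value < 0.0001 < α = 0.05, so we reject H₀. The relationship is significant.

Hypothesis test for the slope coefficient:

H₀: β₁ = 0 (no linear relationship)
H₁: β₁ ≠ 0 (linear relationship exists)

Test statistic: t = β̂₁ / SE(β̂₁) = 2.1466 / 0.2369 = 9.0612

The p-value (<0.0001) is the probability, under H₀, of a t-statistic at least as extreme as |t| = 9.0612 (two-sided, df = n − 2 = 15).

Decision rule: reject H₀ if p-value < α.
p-value < 0.0001 < α = 0.05 → reject H₀.

Conclusion: the linear association between x and y is significant at the 5% level.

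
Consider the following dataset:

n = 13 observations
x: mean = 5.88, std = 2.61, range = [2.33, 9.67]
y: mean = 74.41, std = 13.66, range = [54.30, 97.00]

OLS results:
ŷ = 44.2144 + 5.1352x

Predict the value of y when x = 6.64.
ŷ = 78.3121

x = 6.64 lies inside the observed range [2.33, 9.67], so the fitted equation applies directly:

ŷ = 44.2144 + 5.1352 × 6.64
ŷ = 44.2144 + 34.0977
ŷ = 78.3121

This is the fitted mean response at that x — an individual observation would come with a wider prediction interval.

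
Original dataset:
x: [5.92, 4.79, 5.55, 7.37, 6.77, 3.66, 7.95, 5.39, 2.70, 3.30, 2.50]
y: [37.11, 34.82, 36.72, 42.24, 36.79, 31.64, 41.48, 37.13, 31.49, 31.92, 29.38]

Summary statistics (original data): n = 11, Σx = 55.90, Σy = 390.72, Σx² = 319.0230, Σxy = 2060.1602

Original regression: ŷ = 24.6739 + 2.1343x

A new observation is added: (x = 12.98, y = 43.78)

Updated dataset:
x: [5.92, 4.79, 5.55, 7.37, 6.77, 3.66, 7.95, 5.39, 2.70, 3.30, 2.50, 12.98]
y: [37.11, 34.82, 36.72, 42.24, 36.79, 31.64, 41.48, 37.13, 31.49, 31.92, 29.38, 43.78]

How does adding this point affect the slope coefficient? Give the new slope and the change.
New slope β₁ = 1.4587 versus 2.1343 before: a change of -0.6756 (-31.7%).

x = 12.98 lies well outside the original x-range [2.50, 7.95] (x̄ ≈ 5.08), so this observation has high leverage and can move the slope substantially.

Step 1: Update the sums with the new point (n goes from 11 to 12)
Σx  = 55.90 + 12.98 = 68.88
Σy  = 390.72 + 43.78 = 434.50
Σx² = 319.0230 + 12.98² = 319.0230 + 168.4804 = 487.5034
Σxy = 2060.1602 + 12.98×43.78 = 2060.1602 + 568.2644 = 2628.4246

Step 2: Recompute the slope with b₁ = (nΣxy − ΣxΣy) / (nΣx² − (Σx)²)
Numerator   = 12×2628.4246 − 68.88×434.50 = 31541.0952 − 29928.3600 = 1612.7352
Denominator = 12×487.5034 − 68.88² = 5850.0408 − 4744.4544 = 1105.5864
b₁(new) = 1612.7352 / 1105.5864 = 1.4587

(Same formula on the original sums: (11×2060.1602 − 55.90×390.72) / (11×319.0230 − 55.90²) = 820.5142 / 384.4430 = 2.1343, matching the given fit.)

Step 3: Change in slope
Δβ₁ = 1.4587 − 2.1343 = -0.6756
Relative change = -0.6756 / 2.1343 × 100% = -31.7%
→ the slope decreases when the point is added.

Because the point sits below the extension of the original line at a high-leverage x, it tilts the fit down.
In practice: investigate whether it comes from the same population as the rest of the sample; refit with and without it and report both if conclusions differ.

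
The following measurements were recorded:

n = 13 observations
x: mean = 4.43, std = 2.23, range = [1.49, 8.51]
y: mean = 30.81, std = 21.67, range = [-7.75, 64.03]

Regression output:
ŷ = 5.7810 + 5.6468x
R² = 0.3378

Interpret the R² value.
About 33.78% of the variability in y is accounted for by the regression on x (R² = 0.3378) — a moderate linear fit.

R² (coefficient of determination) measures the proportion of variance in y explained by the regression model.

Here R² = 0.3378:
- Explained: 33.78% of the variation in y
- Unexplained (residual): 100% − 33.78% = 66.22%
- Rule of thumb (below 0.3 weak; 0.3 to below 0.7 moderate; 0.7 and above strong) → moderate

Equivalently, for simple linear regression R² = r², so |r| = √0.3378 ≈ 0.5812.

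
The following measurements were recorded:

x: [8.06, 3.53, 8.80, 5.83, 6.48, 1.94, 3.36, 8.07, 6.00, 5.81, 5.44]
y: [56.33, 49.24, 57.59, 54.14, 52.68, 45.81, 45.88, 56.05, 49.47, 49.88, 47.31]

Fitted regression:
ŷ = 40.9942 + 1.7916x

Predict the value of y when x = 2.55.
ŷ = 45.5628

Plug x = 2.55 into the fitted line:

ŷ = 40.9942 + 1.7916 × 2.55
ŷ = 40.9942 + 4.5686
ŷ = 45.5628

This is the fitted mean response at that x — an individual observation would come with a wider prediction interval.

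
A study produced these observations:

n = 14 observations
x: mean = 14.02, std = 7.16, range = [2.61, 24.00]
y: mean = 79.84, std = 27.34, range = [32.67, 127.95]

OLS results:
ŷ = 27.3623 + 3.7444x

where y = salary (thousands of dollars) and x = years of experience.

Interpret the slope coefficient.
For each additional year of experience, predicted salary increases by approximately 3.7444 thousand dollars.

β₁ = 3.7444 is the change in predicted salary (thousand dollars) per additional year of experience.

Interpretation:
- Experience up by 1 year → predicted salary increases by 3.7444 thousand dollars
- This is a linear approximation: the same per-unit change is assumed across the whole observed x range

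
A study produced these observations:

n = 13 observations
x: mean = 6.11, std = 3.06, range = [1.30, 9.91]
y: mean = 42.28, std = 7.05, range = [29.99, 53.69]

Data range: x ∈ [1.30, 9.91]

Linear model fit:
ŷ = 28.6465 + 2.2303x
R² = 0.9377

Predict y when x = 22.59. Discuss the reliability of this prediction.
ŷ = 79.0290 (extrapolation — x = 22.59 lies outside [1.30, 9.91], so reliability is low).

Prediction calculation:
ŷ = 28.6465 + 2.2303 × 22.59
ŷ = 79.0290

Reliability:
- Data range: x ∈ [1.30, 9.91]
- Prediction point: x = 22.59 is 12.68 units above the observed range → this is EXTRAPOLATION, not interpolation

Why that matters here:
- The standard error of prediction grows with (x − x̄)², and x = 22.59 is far from x̄ = 6.11
- Real relationships often flatten, saturate, or turn nonlinear at extremes
- R² describes fit only over the sampled x values; it says nothing about behaviour beyond them

A defensible statement: 'if the linear trend continued to x = 22.59, y would be about 79.0290' — the premise is untested.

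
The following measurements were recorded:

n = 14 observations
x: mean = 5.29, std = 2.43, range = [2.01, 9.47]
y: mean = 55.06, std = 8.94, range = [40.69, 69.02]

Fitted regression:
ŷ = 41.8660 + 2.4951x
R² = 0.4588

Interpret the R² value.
R² = 0.4588 means 45.88% of the variation in y is explained by the linear relationship with x. This indicates a moderate fit.

The coefficient of determination R² is the fraction of the total variation in y that the fitted line accounts for.

Here R² = 0.4588:
- Explained: 45.88% of the variation in y
- Unexplained (residual): 100% − 45.88% = 54.12%
- Rule of thumb (below 0.3 weak; 0.3 to below 0.7 moderate; 0.7 and above strong) → moderate

Note: R² says nothing about causation, and a high R² does not by itself mean the linear form is appropriate — check the residuals.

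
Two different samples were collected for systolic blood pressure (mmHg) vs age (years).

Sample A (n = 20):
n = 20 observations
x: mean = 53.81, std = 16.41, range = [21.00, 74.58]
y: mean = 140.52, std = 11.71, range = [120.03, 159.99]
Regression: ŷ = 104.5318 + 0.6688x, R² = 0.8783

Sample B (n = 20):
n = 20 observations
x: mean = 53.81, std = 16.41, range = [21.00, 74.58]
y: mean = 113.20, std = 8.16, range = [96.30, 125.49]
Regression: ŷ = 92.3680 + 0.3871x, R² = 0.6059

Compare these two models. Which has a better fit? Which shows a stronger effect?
Model A has the better fit (R² = 0.8783 vs 0.6059). Model A shows the stronger effect (|β₁| = 0.6688 vs 0.3871).

Model Comparison:

Fit — compare R²:
- Model A: R² = 0.8783 → 87.83% of variance in blood pressure explained
- Model B: R² = 0.6059 → 60.59% of variance in blood pressure explained
- 0.8783 > 0.6059 → Model A has the better fit

Which has the larger per-year effect? (|β₁|)
- Model A: β₁ = 0.6688 → predicted blood pressure rises 0.6688 mmHg per additional year of age
- Model B: β₁ = 0.3871 → predicted blood pressure rises 0.3871 mmHg per additional year of age
- |0.6688| > |0.3871| → Model A shows the stronger marginal effect

Note: A steeper slope doesn't make a better model if the scatter around the line is large.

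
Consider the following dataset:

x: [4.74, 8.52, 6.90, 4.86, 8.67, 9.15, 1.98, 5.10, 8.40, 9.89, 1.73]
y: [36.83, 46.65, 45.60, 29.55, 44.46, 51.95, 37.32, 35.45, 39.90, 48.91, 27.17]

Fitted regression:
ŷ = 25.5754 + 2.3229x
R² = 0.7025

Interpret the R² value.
The model explains 70.25% of the variance in y (R² = 0.7025), leaving 29.75% unexplained; the fit is strong.

The coefficient of determination R² is the fraction of the total variation in y that the fitted line accounts for.

Here R² = 0.7025:
- Explained: 70.25% of the variation in y
- Unexplained (residual): 100% − 70.25% = 29.75%
- Rule of thumb (below 0.3 weak; 0.3 to below 0.7 moderate; 0.7 and above strong) → strong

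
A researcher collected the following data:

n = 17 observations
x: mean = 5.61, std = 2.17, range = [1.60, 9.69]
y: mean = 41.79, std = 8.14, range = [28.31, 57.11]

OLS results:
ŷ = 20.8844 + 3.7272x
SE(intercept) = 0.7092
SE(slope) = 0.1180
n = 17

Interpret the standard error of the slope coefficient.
SE(β̂₁) = 0.1180 is the estimated standard deviation of the slope estimate across repeated samples; relative to β̂₁ = 3.7272 that is 3.2%, a precise estimate.

What SE measures:
- The standard error quantifies the sampling variability of the coefficient estimate
- It is the estimated standard deviation of β̂₁ across hypothetical repeated samples of the same size
- Smaller SE → more precise estimate

Relative precision:
- SE / |β̂₁| = 0.1180 / 3.7272 = 3.2%
- Rule of thumb (under 20%: precise; 20% to under 50%: moderately precise; 50% or more: imprecise) → precise

Link to the t-test: t = β̂₁ / SE(β̂₁) = 3.7272 / 0.1180 = 31.5864, the statistic for H₀: β₁ = 0.

What drives SE(β̂₁): wider spread of x values → smaller SE.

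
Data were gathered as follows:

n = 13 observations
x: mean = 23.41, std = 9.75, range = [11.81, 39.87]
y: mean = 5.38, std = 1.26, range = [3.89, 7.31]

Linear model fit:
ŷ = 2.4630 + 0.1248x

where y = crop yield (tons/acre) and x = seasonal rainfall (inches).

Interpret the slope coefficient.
On average, crop yield is about 0.1248 tons/acre higher for every extra inch of rainfall.

The slope coefficient β₁ = 0.1248 represents the marginal effect of rainfall on crop yield.

Interpretation:
- Rainfall up by 1 inch → predicted crop yield increases by 0.1248 tons/acre
- The effect is assumed constant over the observed range of x (linearity)

(β₀ = 2.4630 is the fitted value at x = 0 and is not part of the slope interpretation.)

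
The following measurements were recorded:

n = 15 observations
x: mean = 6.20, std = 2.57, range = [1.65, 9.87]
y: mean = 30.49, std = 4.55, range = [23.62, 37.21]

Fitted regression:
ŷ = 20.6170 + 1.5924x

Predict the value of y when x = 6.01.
ŷ = 30.1873

To predict y for x = 6.01, substitute into the regression equation:

ŷ = 20.6170 + 1.5924 × 6.01
ŷ = 20.6170 + 9.5703
ŷ = 30.1873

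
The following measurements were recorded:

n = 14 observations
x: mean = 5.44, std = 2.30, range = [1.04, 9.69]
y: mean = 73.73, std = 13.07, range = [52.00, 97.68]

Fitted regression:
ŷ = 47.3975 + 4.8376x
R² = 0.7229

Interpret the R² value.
About 72.29% of the variability in y is accounted for by the regression on x (R² = 0.7229) — a strong linear fit.

R² = 1 − SS_res/SS_tot compares the residual scatter to the total scatter of y about its mean.

Here R² = 0.7229:
- Explained: 72.29% of the variation in y
- Unexplained (residual): 100% − 72.29% = 27.71%
- Rule of thumb (below 0.3 weak; 0.3 to below 0.7 moderate; 0.7 and above strong) → strong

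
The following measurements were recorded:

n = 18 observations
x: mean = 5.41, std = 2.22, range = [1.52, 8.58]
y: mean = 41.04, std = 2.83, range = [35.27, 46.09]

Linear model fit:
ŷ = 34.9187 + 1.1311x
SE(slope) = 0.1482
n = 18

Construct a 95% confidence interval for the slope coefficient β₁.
The 95% CI for β₁ is (0.8169, 1.4453)

Confidence interval for the slope:

The 95% CI for β₁ is: β̂₁ ± t*(α/2, n-2) × SE(β̂₁)

Step 1: Find critical t-value
- Confidence level = 0.95
- Degrees of freedom = n - 2 = 18 - 2 = 16
- t*(α/2, 16) = 2.1199

Step 2: Calculate margin of error
Margin = 2.1199 × 0.1482 = 0.3142

Step 3: Construct interval
CI = 1.1311 ± 0.3142
CI = (0.8169, 1.4453)

Interpretation: intervals built this way capture the true β₁ in 95% of repeated samples; here the plausible range for the per-unit effect of x on y is 0.8169 to 1.4453.
Since 0 is outside the interval, a two-sided test at α = 0.05 would reject H₀: β₁ = 0.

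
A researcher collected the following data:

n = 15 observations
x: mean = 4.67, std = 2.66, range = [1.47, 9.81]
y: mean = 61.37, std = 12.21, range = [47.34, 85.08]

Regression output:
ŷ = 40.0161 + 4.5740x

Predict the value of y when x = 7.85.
ŷ = 75.9220

Plug x = 7.85 into the fitted line:

ŷ = 40.0161 + 4.5740 × 7.85
ŷ = 40.0161 + 35.9059
ŷ = 75.9220

This is the fitted mean response at that x — an individual observation would come with a wider prediction interval.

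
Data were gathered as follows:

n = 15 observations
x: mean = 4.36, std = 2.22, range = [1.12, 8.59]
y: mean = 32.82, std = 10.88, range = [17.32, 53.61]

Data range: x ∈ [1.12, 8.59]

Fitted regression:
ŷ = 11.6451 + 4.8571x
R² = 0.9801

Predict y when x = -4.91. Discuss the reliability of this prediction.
ŷ = -12.2033, but this is extrapolation (below the data range [1.12, 8.59]) and may be unreliable.

Prediction calculation:
ŷ = 11.6451 + 4.8571 × (-4.91)
ŷ = -12.2033

Reliability:
- Data range: x ∈ [1.12, 8.59]
- Prediction point: x = -4.91 is 6.03 units below the observed range → this is EXTRAPOLATION, not interpolation

Why that matters here:
- There are no observations near this x to validate the fitted line there
- R² describes fit only over the sampled x values; it says nothing about behaviour beyond them
- The standard error of prediction grows with (x − x̄)², and x = -4.91 is far from x̄ = 4.36

The R² = 0.9801 only validates the fit within [1.12, 8.59]; treat ŷ = -12.2033 with caution.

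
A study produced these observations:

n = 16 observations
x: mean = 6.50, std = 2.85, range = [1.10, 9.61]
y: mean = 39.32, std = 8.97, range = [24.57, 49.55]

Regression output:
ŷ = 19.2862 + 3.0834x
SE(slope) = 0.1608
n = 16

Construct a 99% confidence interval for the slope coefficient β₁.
The 99% CI for β₁ is (2.6047, 3.5621)

Confidence interval for the slope:

The 99% CI for β₁ is: β̂₁ ± t*(α/2, n-2) × SE(β̂₁)

Step 1: Find critical t-value
- Confidence level = 0.99
- Degrees of freedom = n - 2 = 16 - 2 = 14
- t*(α/2, 14) = 2.9768

Step 2: Calculate margin of error
Margin = 2.9768 × 0.1608 = 0.4787

Step 3: Construct interval
CI = 3.0834 ± 0.4787
CI = (2.6047, 3.5621)

Interpretation: We are 99% confident that the true slope β₁ lies between 2.6047 and 3.5621.
Both endpoints are positive, so the data support a genuinely positive slope at this confidence level.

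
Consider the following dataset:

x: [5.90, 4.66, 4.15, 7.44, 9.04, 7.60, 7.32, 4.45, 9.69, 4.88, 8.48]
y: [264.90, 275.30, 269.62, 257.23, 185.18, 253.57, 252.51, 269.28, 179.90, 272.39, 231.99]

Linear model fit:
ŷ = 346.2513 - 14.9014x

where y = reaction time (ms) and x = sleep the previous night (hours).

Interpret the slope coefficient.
For each additional hour of sleep, predicted reaction time decreases by approximately 14.9014 ms.

β₁ = -14.9014 is the change in predicted reaction time (ms) per additional hour of sleep.

Interpretation:
- Sleep up by 1 hour → predicted reaction time decreases by 14.9014 ms
- The effect is assumed constant over the observed range of x (linearity)
- The sign (−) gives the direction; the magnitude 14.9014 gives the size of the effect per hour

The intercept β₀ = 346.2513 is the predicted reaction time when sleep = 0; since the smallest observed x is 4.15, this is an extrapolation and mainly anchors the line.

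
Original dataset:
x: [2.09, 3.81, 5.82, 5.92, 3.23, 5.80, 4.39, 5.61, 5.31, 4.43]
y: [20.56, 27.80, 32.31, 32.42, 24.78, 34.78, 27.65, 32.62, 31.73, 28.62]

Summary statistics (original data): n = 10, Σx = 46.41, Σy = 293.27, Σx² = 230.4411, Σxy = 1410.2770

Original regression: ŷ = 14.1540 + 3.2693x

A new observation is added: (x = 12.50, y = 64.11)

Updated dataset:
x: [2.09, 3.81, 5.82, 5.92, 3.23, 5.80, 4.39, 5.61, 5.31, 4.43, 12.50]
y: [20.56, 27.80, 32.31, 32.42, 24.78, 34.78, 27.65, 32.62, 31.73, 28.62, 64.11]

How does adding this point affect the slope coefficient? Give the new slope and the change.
The slope changes from 3.2693 to 4.1814 (change of +0.9121, or +27.9%).

The new point has HIGH LEVERAGE: x = 12.50 is far from the original mean x̄ = 46.41/10 ≈ 4.64 (original range [2.09, 5.92]).

Step 1: Update the sums with the new point (n goes from 10 to 11)
Σx  = 46.41 + 12.50 = 58.91
Σy  = 293.27 + 64.11 = 357.38
Σx² = 230.4411 + 12.50² = 230.4411 + 156.2500 = 386.6911
Σxy = 1410.2770 + 12.50×64.11 = 1410.2770 + 801.3750 = 2211.6520

Step 2: Recompute the slope with b₁ = (nΣxy − ΣxΣy) / (nΣx² − (Σx)²)
Numerator   = 11×2211.6520 − 58.91×357.38 = 24328.1720 − 21053.2558 = 3274.9162
Denominator = 11×386.6911 − 58.91² = 4253.6021 − 3470.3881 = 783.2140
b₁(new) = 3274.9162 / 783.2140 = 4.1814

(Same formula on the original sums: (10×1410.2770 − 46.41×293.27) / (10×230.4411 − 46.41²) = 492.1093 / 150.5229 = 3.2693, matching the given fit.)

Step 3: Change in slope
Δβ₁ = 4.1814 − 3.2693 = +0.9121
Relative change = +0.9121 / 3.2693 × 100% = +27.9%
→ the slope increases when the point is added.

A high-leverage point only changes the slope if it is off the original line; here y = 64.11 is above the original trend, so the slope increases.
In practice: refit with and without it and report both if conclusions differ.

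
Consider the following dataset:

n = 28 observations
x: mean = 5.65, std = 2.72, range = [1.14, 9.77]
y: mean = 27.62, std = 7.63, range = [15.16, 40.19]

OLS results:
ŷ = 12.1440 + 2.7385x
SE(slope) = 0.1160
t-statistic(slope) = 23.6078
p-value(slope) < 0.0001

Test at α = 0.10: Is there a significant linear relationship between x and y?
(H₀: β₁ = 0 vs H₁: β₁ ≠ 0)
Reject H₀: p-value < 0.0001 < α = 0.10. The linear relationship is significant at the 10% level.

Hypothesis test for the slope coefficient:

H₀: β₁ = 0 (no linear relationship)
H₁: β₁ ≠ 0 (linear relationship exists)

Test statistic: t = β̂₁ / SE(β̂₁) = 2.7385 / 0.1160 = 23.6078

The p-value (<0.0001) is the probability, under H₀, of a t-statistic at least as extreme as |t| = 23.6078 (two-sided, df = n − 2 = 26).

Decision rule: reject H₀ if p-value < α.
p-value < 0.0001 < α = 0.10 → reject H₀.

Conclusion: the linear association between x and y is significant at the 10% level.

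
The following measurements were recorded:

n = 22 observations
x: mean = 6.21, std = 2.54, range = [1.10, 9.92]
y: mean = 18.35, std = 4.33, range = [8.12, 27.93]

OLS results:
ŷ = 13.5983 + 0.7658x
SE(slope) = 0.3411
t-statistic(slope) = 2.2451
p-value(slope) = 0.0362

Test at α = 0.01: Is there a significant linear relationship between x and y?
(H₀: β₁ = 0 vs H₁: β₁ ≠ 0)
p-value = 0.0362 ≥ α = 0.01, so we fail to reject H₀. The relationship is not significant.

Hypothesis test for the slope coefficient:

H₀: β₁ = 0 (no linear relationship)
H₁: β₁ ≠ 0 (linear relationship exists)

Test statistic: t = β̂₁ / SE(β̂₁) = 0.7658 / 0.3411 = 2.2451

With df = 20, the two-sided p-value for |t| = 2.2451 is 0.0362.

Decision rule: reject H₀ if p-value < α.
p-value = 0.0362 ≥ α = 0.01 → fail to reject H₀.

At α = 0.01 the data do not provide convincing evidence of a nonzero slope.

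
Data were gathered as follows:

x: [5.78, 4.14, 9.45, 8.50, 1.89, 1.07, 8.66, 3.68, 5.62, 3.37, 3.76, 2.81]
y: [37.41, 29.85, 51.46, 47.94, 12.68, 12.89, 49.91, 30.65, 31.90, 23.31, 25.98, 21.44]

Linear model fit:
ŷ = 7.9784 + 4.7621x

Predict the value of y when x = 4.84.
ŷ = 31.0270

To predict y for x = 4.84, substitute into the regression equation:

ŷ = 7.9784 + 4.7621 × 4.84
ŷ = 7.9784 + 23.0486
ŷ = 31.0270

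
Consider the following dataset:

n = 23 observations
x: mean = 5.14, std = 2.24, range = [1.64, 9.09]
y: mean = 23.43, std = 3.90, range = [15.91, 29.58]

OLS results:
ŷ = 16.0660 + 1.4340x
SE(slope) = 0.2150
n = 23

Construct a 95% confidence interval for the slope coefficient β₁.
The 95% CI for β₁ is (0.9869, 1.8811)

Confidence interval for the slope:

The 95% CI for β₁ is: β̂₁ ± t*(α/2, n-2) × SE(β̂₁)

Step 1: Find critical t-value
- Confidence level = 0.95
- Degrees of freedom = n - 2 = 23 - 2 = 21
- t*(α/2, 21) = 2.0796

Step 2: Calculate margin of error
Margin = 2.0796 × 0.2150 = 0.4471

Step 3: Construct interval
CI = 1.4340 ± 0.4471
CI = (0.9869, 1.8811)

Interpretation: We are 95% confident that the true slope β₁ lies between 0.9869 and 1.8811.
Since 0 is outside the interval, a two-sided test at α = 0.05 would reject H₀: β₁ = 0.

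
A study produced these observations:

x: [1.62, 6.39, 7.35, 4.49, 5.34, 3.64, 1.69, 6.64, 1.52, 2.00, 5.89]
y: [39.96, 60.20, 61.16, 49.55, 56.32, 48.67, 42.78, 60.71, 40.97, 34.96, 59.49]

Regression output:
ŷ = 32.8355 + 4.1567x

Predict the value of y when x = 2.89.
ŷ = 44.8484

Plug x = 2.89 into the fitted line:

ŷ = 32.8355 + 4.1567 × 2.89
ŷ = 32.8355 + 12.0129
ŷ = 44.8484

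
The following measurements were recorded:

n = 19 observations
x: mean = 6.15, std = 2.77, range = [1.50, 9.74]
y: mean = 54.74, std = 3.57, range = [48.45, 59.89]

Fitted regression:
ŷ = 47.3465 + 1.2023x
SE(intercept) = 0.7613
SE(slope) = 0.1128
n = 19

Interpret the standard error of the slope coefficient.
SE(β̂₁) = 0.1128 is the estimated standard deviation of the slope estimate across repeated samples; relative to β̂₁ = 1.2023 that is 9.4%, a precise estimate.

SE(β̂₁) = 0.1128 says: if we drew many samples of n = 19 from the same population and refit each time, the fitted slopes would scatter with a standard deviation of roughly 0.1128 around the true β₁.

Relative precision:
- SE / |β̂₁| = 0.1128 / 1.2023 = 9.4%
- Rule of thumb (under 20%: precise; 20% to under 50%: moderately precise; 50% or more: imprecise) → precise

Link to the t-test: t = β̂₁ / SE(β̂₁) = 1.2023 / 0.1128 = 10.6587, the statistic for H₀: β₁ = 0.

What drives SE(β̂₁): wider spread of x values → smaller SE; more residual scatter → larger SE; larger n (here n = 19) → smaller SE.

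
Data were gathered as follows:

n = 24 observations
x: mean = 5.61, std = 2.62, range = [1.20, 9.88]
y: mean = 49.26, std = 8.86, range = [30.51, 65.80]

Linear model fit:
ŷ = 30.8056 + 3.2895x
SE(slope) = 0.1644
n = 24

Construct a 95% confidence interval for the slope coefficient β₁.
The 95% CI for β₁ is (2.9486, 3.6304)

Confidence interval for the slope:

The 95% CI for β₁ is: β̂₁ ± t*(α/2, n-2) × SE(β̂₁)

Step 1: Find critical t-value
- Confidence level = 0.95
- Degrees of freedom = n - 2 = 24 - 2 = 22
- t*(α/2, 22) = 2.0739

Step 2: Calculate margin of error
Margin = 2.0739 × 0.1644 = 0.3409

Step 3: Construct interval
CI = 3.2895 ± 0.3409
CI = (2.9486, 3.6304)

Interpretation: We are 95% confident that the true slope β₁ lies between 2.9486 and 3.6304.
Both endpoints are positive, so the data support a genuinely positive slope at this confidence level.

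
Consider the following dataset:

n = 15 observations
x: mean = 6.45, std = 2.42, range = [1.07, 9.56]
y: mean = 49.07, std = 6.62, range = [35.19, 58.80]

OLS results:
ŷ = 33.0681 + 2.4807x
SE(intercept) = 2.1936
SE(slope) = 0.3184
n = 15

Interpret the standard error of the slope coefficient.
The slope 2.4807 is pinned down to within about ±0.3184 (one SE) by these data — relative uncertainty 12.8%, i.e. precise.

SE(β̂₁) = s / √Sxx, where s is the residual standard deviation and Sxx = Σ(x − x̄)². It is the yardstick for how far β̂₁ = 2.4807 could plausibly be from the true slope.

Relative precision:
- SE / |β̂₁| = 0.3184 / 2.4807 = 12.8%
- Rule of thumb (under 20%: precise; 20% to under 50%: moderately precise; 50% or more: imprecise) → precise

Rough 95% range (±2 SE): 2.4807 ± 0.6368 → (1.8439, 3.1175).

What drives SE(β̂₁): larger n (here n = 15) → smaller SE; more residual scatter → larger SE.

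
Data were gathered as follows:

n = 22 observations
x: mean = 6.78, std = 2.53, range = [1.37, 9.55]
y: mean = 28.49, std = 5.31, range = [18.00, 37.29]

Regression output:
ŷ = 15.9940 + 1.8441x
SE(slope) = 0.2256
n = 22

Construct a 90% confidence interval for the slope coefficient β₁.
The 90% CI for β₁ is (1.4550, 2.2332)

Confidence interval for the slope:

The 90% CI for β₁ is: β̂₁ ± t*(α/2, n-2) × SE(β̂₁)

Step 1: Find critical t-value
- Confidence level = 0.9
- Degrees of freedom = n - 2 = 22 - 2 = 20
- t*(α/2, 20) = 1.7247

Step 2: Calculate margin of error
Margin = 1.7247 × 0.2256 = 0.3891

Step 3: Construct interval
CI = 1.8441 ± 0.3891
CI = (1.4550, 2.2332)

Interpretation: We are 90% confident that the true slope β₁ lies between 1.4550 and 2.2332.
The interval does not include 0, suggesting a significant linear relationship.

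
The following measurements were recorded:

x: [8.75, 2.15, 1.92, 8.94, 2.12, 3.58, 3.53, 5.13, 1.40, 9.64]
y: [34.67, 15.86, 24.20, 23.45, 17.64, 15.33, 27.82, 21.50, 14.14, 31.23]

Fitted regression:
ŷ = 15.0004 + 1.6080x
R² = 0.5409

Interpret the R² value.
R² = 0.5409 means 54.09% of the variation in y is explained by the linear relationship with x. This indicates a moderate fit.

R² (coefficient of determination) measures the proportion of variance in y explained by the regression model.

Here R² = 0.5409:
- Explained: 54.09% of the variation in y
- Unexplained (residual): 100% − 54.09% = 45.91%
- Rule of thumb (below 0.3 weak; 0.3 to below 0.7 moderate; 0.7 and above strong) → moderate

Equivalently, for simple linear regression R² = r², so |r| = √0.5409 ≈ 0.7355.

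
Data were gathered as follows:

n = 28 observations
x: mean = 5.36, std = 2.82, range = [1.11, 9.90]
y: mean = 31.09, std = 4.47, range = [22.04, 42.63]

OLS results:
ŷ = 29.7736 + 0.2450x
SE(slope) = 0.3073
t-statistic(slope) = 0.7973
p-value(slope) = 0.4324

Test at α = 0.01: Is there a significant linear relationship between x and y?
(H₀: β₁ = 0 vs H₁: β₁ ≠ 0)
Fail to reject H₀: p-value = 0.4324 ≥ α = 0.01. The linear relationship is not significant at the 1% level.

Hypothesis test for the slope coefficient:

H₀: β₁ = 0 (no linear relationship)
H₁: β₁ ≠ 0 (linear relationship exists)

Test statistic: t = β̂₁ / SE(β̂₁) = 0.2450 / 0.3073 = 0.7973

p = 0.4324: how often a slope estimate this far from 0 (in SE units) would arise by chance if β₁ were truly 0.

Decision rule: reject H₀ if p-value < α.
p-value = 0.4324 ≥ α = 0.01 → fail to reject H₀.

Conclusion: the linear association between x and y is not significant at the 1% level.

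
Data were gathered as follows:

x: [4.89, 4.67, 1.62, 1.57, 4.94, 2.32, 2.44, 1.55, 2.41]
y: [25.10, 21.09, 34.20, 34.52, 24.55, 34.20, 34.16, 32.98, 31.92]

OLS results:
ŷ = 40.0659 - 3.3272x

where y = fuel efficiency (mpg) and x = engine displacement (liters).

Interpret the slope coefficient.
For each additional liter of engine displacement, predicted fuel efficiency decreases by approximately 3.3272 mpg.

β₁ = -3.3272 is the change in predicted fuel efficiency (mpg) per additional liter of engine displacement.

Interpretation:
- Engine displacement up by 1 liter → predicted fuel efficiency decreases by 3.3272 mpg
- This is a linear approximation: the same per-unit change is assumed across the whole observed x range
- The slope describes association in these data, not necessarily a causal effect

(β₀ = 40.0659 is the fitted value at x = 0 and is not part of the slope interpretation.)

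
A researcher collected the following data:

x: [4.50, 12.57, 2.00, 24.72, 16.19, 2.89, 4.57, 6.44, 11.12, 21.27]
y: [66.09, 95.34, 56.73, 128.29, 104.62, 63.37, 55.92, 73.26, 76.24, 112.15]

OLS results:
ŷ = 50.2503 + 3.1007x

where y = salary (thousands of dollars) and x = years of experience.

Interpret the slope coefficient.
On average, salary is about 3.1007 thousand dollars higher for every extra year of experience.

The slope β₁ = 3.1007 gives the rate at which the fitted salary changes with experience.

Interpretation:
- Experience up by 1 year → predicted salary increases by 3.1007 thousand dollars
- The effect is assumed constant over the observed range of x (linearity)
- The sign (+) gives the direction; the magnitude 3.1007 gives the size of the effect per year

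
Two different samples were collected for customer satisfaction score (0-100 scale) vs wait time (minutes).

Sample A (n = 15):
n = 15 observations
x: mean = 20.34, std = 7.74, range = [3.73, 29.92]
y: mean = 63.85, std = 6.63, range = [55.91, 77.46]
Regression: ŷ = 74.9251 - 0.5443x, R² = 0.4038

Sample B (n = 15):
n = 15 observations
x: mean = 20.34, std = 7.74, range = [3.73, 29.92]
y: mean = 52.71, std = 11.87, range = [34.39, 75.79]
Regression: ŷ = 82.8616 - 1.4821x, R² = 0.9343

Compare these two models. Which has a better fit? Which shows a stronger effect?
Model B has the better fit (R² = 0.9343 vs 0.4038). Model B shows the stronger effect (|β₁| = 1.4821 vs 0.5443).

Model Comparison:

Which explains more variance? (R²)
- Model A: R² = 0.4038 → 40.38% of variance in satisfaction score explained
- Model B: R² = 0.9343 → 93.43% of variance in satisfaction score explained
- 0.9343 > 0.4038 → Model B has the better fit

Which has the larger per-minute effect? (|β₁|)
- Model A: β₁ = -0.5443 → predicted satisfaction score falls 0.5443 points per additional minute of wait time
- Model B: β₁ = -1.4821 → predicted satisfaction score falls 1.4821 points per additional minute of wait time
- |-0.5443| < |-1.4821| → Model B shows the stronger marginal effect

Note: A better fit (higher R²) doesn't necessarily mean a more important relationship.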